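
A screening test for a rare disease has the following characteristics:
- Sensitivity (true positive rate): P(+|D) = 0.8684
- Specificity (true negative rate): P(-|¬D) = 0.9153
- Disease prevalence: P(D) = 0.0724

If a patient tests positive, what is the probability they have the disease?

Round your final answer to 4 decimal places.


Let D = has disease, + = positive test

Given:
- P(D) = 0.0724 (prevalence)
- P(+|D) = 0.8684 (sensitivity)
- P(-|¬D) = 0.9153 (specificity)
- P(+|¬D) = 0.0847 (false positive rate = 1 - specificity)

Step 1: Find P(+)
P(+) = P(+|D)P(D) + P(+|¬D)P(¬D)
     = 0.8684 × 0.0724 + 0.0847 × 0.9276
     = 0.06287216 + 0.07856772
     = 0.14143988

Step 2: Apply Bayes' theorem for P(D|+)
P(D|+) = P(+|D)P(D) / P(+)
       = 0.06287216 / 0.14143988
       = 0.4445


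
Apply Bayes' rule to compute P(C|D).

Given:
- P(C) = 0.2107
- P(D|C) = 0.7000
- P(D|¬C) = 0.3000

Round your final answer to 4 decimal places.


Bayes' theorem: P(C|D) = P(D|C) × P(C) / P(D)

Step 1: Calculate P(D) using law of total probability
P(D) = P(D|C)P(C) + P(D|¬C)P(¬C)
     = 0.7000 × 0.2107 + 0.3000 × 0.7893
     = 0.14749000 + 0.23679000
     = 0.38428000

Step 2: Apply Bayes' theorem
P(C|D) = P(D|C) × P(C) / P(D)
       = 0.14749000 / 0.38428000
       = 0.3838


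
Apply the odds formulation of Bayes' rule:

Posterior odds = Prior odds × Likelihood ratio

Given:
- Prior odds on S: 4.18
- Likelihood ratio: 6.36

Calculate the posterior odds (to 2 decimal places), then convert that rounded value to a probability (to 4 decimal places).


Step 1: Calculate posterior odds
Posterior odds = Prior odds × LR
               = 4.18 × 6.36
               = 26.58

Step 2: Convert to probability
P(S|E) = Posterior odds / (1 + Posterior odds)
       = 26.58 / (1 + 26.58)
       = 26.58 / 27.58
       = 0.9637

The evidence increased P(S) from 0.8069 to 0.9637.


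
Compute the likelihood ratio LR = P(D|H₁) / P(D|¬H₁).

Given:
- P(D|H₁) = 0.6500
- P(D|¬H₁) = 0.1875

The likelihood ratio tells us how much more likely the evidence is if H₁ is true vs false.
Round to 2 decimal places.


Likelihood Ratio (LR) = P(D|H₁) / P(D|¬H₁)

LR = 0.6500 / 0.1875
   = 3.47

The evidence is 3.47 times more likely if H₁ is true than if H₁ is false.
LR > 1, so observing D raises the odds in favor of H₁.


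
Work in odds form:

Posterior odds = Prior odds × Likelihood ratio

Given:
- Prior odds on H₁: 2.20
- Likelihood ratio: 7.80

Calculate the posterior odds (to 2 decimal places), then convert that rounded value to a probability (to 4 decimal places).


Step 1: Calculate posterior odds
Posterior odds = Prior odds × LR
               = 2.20 × 7.80
               = 17.16

Step 2: Convert to probability
P(H₁|E) = Posterior odds / (1 + Posterior odds)
       = 17.16 / (1 + 17.16)
       = 17.16 / 18.16
       = 0.9449

The evidence increased P(H₁) from 0.6875 to 0.9449.


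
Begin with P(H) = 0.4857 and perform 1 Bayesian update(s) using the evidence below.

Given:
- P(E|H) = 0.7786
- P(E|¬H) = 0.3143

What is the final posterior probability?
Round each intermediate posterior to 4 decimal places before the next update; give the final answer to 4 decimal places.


Sequential Bayesian updating:

Initial prior: P(H) = 0.4857

Update 1:
  P(E) = 0.7786 × 0.4857 + 0.3143 × 0.5143 = 0.37816602 + 0.16164449 = 0.53981051
  P(H|E) = 0.37816602 / 0.53981051 = 0.7006

Final posterior: 0.7006


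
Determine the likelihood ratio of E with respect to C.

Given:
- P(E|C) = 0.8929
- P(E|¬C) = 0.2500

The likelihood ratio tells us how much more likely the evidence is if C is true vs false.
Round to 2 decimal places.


Likelihood Ratio (LR) = P(E|C) / P(E|¬C)

LR = 0.8929 / 0.2500
   = 3.57

The evidence is 3.57 times more likely if C is true than if C is false.
Because LR exceeds 1, E is evidence for C.


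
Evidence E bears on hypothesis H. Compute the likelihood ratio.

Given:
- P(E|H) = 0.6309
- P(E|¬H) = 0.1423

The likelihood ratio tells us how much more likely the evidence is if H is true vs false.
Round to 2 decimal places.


Likelihood Ratio (LR) = P(E|H) / P(E|¬H)

LR = 0.6309 / 0.1423
   = 4.43

The evidence is 4.43 times more likely if H is true than if H is false.
Since LR > 1, the evidence supports H over ¬H.


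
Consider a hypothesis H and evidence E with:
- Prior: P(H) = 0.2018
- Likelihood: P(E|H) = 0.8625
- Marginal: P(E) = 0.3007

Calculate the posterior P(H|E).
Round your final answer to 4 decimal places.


Using Bayes' theorem:

P(H|E) = P(E|H) × P(H) / P(E)
       = 0.8625 × 0.2018 / 0.3007
       = 0.17405250 / 0.3007
       = 0.5788

The evidence strengthens our belief in H.
Prior: 0.2018 → Posterior: 0.5788


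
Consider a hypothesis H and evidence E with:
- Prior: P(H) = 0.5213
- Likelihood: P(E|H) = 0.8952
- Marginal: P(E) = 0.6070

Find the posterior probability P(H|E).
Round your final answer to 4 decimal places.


Using Bayes' theorem:

P(H|E) = P(E|H) × P(H) / P(E)
       = 0.8952 × 0.5213 / 0.6070
       = 0.46666776 / 0.6070
       = 0.7688

The evidence strengthens our belief in H.
Prior: 0.5213 → Posterior: 0.7688


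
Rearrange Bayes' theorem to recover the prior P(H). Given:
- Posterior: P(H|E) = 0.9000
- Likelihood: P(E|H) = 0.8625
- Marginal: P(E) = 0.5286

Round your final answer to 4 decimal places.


From Bayes' theorem: P(H|E) = P(E|H) × P(H) / P(E)

Rearranging for P(H):
P(H) = P(H|E) × P(E) / P(E|H)
     = 0.9000 × 0.5286 / 0.8625
     = 0.47574000 / 0.8625
     = 0.5516


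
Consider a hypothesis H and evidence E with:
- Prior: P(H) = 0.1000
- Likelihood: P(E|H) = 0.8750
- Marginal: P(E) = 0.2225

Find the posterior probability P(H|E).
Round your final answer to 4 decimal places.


Using Bayes' theorem:

P(H|E) = P(E|H) × P(H) / P(E)
       = 0.8750 × 0.1000 / 0.2225
       = 0.08750000 / 0.2225
       = 0.3933

The evidence strengthens our belief in H.
Prior: 0.1000 → Posterior: 0.3933


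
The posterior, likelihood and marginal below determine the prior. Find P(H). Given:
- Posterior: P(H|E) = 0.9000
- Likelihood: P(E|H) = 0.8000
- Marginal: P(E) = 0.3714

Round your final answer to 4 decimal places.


From Bayes' theorem: P(H|E) = P(E|H) × P(H) / P(E)

Rearranging for P(H):
P(H) = P(H|E) × P(E) / P(E|H)
     = 0.9000 × 0.3714 / 0.8000
     = 0.33426000 / 0.8000
     = 0.4178


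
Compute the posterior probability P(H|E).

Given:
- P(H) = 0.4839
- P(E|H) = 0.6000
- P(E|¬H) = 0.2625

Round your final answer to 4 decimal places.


Bayes' theorem: P(H|E) = P(E|H) × P(H) / P(E)

Step 1: Calculate P(E) using law of total probability
P(E) = P(E|H)P(H) + P(E|¬H)P(¬H)
     = 0.6000 × 0.4839 + 0.2625 × 0.5161
     = 0.29034000 + 0.13547625
     = 0.42581625

Step 2: Apply Bayes' theorem
P(H|E) = P(E|H) × P(H) / P(E)
       = 0.29034000 / 0.42581625
       = 0.6818


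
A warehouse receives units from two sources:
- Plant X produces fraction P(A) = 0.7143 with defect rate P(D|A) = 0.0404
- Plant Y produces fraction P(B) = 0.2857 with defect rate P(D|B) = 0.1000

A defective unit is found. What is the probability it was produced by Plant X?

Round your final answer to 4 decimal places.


Let A = from Plant X, D = defective

Given:
- P(A) = 0.7143, P(B) = 0.2857
- P(D|A) = 0.0404, P(D|B) = 0.1000

Step 1: Find P(D)
P(D) = P(D|A)P(A) + P(D|B)P(B)
     = 0.0404 × 0.7143 + 0.1000 × 0.2857
     = 0.02885772 + 0.02857000
     = 0.05742772

Step 2: Apply Bayes' theorem
P(A|D) = P(D|A)P(A) / P(D)
       = 0.02885772 / 0.05742772
       = 0.5025


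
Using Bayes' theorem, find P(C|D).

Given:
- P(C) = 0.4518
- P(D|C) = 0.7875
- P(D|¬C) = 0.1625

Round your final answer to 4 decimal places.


Bayes' theorem: P(C|D) = P(D|C) × P(C) / P(D)

Step 1: Calculate P(D) using law of total probability
P(D) = P(D|C)P(C) + P(D|¬C)P(¬C)
     = 0.7875 × 0.4518 + 0.1625 × 0.5482
     = 0.35579250 + 0.08908250
     = 0.44487500

Step 2: Apply Bayes' theorem
P(C|D) = P(D|C) × P(C) / P(D)
       = 0.35579250 / 0.44487500
       = 0.7998


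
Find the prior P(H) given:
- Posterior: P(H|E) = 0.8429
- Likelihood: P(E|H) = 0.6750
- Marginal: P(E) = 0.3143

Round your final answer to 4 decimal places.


From Bayes' theorem: P(H|E) = P(E|H) × P(H) / P(E)

Rearranging for P(H):
P(H) = P(H|E) × P(E) / P(E|H)
     = 0.8429 × 0.3143 / 0.6750
     = 0.26492347 / 0.6750
     = 0.3925


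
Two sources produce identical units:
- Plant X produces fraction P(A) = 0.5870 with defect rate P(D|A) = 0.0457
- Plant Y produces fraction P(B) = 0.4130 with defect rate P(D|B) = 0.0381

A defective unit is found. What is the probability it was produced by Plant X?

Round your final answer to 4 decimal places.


Let A = from Plant X, D = defective

Given:
- P(A) = 0.5870, P(B) = 0.4130
- P(D|A) = 0.0457, P(D|B) = 0.0381

Step 1: Find P(D)
P(D) = P(D|A)P(A) + P(D|B)P(B)
     = 0.0457 × 0.5870 + 0.0381 × 0.4130
     = 0.02682590 + 0.01573530
     = 0.04256120

Step 2: Apply Bayes' theorem
P(A|D) = P(D|A)P(A) / P(D)
       = 0.02682590 / 0.04256120
       = 0.6303


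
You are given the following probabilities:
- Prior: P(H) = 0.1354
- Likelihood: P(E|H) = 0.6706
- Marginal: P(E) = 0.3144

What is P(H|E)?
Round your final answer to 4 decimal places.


Using Bayes' theorem:

P(H|E) = P(E|H) × P(H) / P(E)
       = 0.6706 × 0.1354 / 0.3144
       = 0.09079924 / 0.3144
       = 0.2888

The evidence strengthens our belief in H.
Prior: 0.1354 → Posterior: 0.2888


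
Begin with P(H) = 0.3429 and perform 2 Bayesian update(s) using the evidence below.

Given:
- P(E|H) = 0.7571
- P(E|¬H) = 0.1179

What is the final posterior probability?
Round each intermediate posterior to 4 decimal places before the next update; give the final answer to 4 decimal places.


Sequential Bayesian updating:

Initial prior: P(H) = 0.3429

Update 1:
  P(E) = 0.7571 × 0.3429 + 0.1179 × 0.6571 = 0.25960959 + 0.07747209 = 0.33708168
  P(H|E) = 0.25960959 / 0.33708168 = 0.7702

Update 2:
  P(E) = 0.7571 × 0.7702 + 0.1179 × 0.2298 = 0.58311842 + 0.02709342 = 0.61021184
  P(H|E) = 0.58311842 / 0.61021184 = 0.9556

Final posterior: 0.9556


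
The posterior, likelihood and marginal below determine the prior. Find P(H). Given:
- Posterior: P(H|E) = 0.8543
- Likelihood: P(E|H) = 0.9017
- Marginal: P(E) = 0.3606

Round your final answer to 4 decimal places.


From Bayes' theorem: P(H|E) = P(E|H) × P(H) / P(E)

Rearranging for P(H):
P(H) = P(H|E) × P(E) / P(E|H)
     = 0.8543 × 0.3606 / 0.9017
     = 0.30806058 / 0.9017
     = 0.3416


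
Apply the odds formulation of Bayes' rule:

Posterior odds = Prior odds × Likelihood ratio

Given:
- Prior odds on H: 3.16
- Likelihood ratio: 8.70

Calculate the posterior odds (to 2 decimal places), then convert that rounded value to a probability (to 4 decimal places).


Step 1: Calculate posterior odds
Posterior odds = Prior odds × LR
               = 3.16 × 8.70
               = 27.49

Step 2: Convert to probability
P(H|E) = Posterior odds / (1 + Posterior odds)
       = 27.49 / (1 + 27.49)
       = 27.49 / 28.49
       = 0.9649

The evidence increased P(H) from 0.7596 to 0.9649.


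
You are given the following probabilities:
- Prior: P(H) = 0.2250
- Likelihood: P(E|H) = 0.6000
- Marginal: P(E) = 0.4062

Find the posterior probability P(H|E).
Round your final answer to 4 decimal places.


Using Bayes' theorem:

P(H|E) = P(E|H) × P(H) / P(E)
       = 0.6000 × 0.2250 / 0.4062
       = 0.13500000 / 0.4062
       = 0.3323

The evidence strengthens our belief in H.
Prior: 0.2250 → Posterior: 0.3323


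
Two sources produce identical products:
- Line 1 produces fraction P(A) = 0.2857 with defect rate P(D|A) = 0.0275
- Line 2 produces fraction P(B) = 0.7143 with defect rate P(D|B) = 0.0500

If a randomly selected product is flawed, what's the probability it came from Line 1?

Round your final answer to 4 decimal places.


Let A = from Line 1, D = flawed

Given:
- P(A) = 0.2857, P(B) = 0.7143
- P(D|A) = 0.0275, P(D|B) = 0.0500

Step 1: Find P(D)
P(D) = P(D|A)P(A) + P(D|B)P(B)
     = 0.0275 × 0.2857 + 0.0500 × 0.7143
     = 0.00785675 + 0.03571500
     = 0.04357175

Step 2: Apply Bayes' theorem
P(A|D) = P(D|A)P(A) / P(D)
       = 0.00785675 / 0.04357175
       = 0.1803


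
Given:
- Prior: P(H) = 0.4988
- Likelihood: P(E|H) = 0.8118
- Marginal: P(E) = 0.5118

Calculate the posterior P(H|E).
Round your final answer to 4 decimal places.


Using Bayes' theorem:

P(H|E) = P(E|H) × P(H) / P(E)
       = 0.8118 × 0.4988 / 0.5118
       = 0.40492584 / 0.5118
       = 0.7912

The evidence strengthens our belief in H.
Prior: 0.4988 → Posterior: 0.7912


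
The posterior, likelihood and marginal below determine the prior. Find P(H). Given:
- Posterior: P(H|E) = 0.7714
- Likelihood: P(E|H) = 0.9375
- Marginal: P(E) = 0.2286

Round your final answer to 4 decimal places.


From Bayes' theorem: P(H|E) = P(E|H) × P(H) / P(E)

Rearranging for P(H):
P(H) = P(H|E) × P(E) / P(E|H)
     = 0.7714 × 0.2286 / 0.9375
     = 0.17634204 / 0.9375
     = 0.1881


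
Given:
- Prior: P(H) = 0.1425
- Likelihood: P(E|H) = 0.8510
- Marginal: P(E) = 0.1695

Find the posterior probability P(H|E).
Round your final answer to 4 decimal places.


Using Bayes' theorem:

P(H|E) = P(E|H) × P(H) / P(E)
       = 0.8510 × 0.1425 / 0.1695
       = 0.12126750 / 0.1695
       = 0.7154

The evidence strengthens our belief in H.
Prior: 0.1425 → Posterior: 0.7154


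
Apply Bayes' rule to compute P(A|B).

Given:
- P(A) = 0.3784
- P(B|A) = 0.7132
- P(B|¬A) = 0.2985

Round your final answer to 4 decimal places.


Bayes' theorem: P(A|B) = P(B|A) × P(A) / P(B)

Step 1: Calculate P(B) using law of total probability
P(B) = P(B|A)P(A) + P(B|¬A)P(¬A)
     = 0.7132 × 0.3784 + 0.2985 × 0.6216
     = 0.26987488 + 0.18554760
     = 0.45542248

Step 2: Apply Bayes' theorem
P(A|B) = P(B|A) × P(A) / P(B)
       = 0.26987488 / 0.45542248
       = 0.5926


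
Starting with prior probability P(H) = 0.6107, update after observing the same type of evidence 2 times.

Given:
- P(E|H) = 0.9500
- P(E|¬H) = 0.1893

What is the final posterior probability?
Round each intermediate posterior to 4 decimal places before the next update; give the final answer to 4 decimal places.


Sequential Bayesian updating:

Initial prior: P(H) = 0.6107

Update 1:
  P(E) = 0.9500 × 0.6107 + 0.1893 × 0.3893 = 0.58016500 + 0.07369449 = 0.65385949
  P(H|E) = 0.58016500 / 0.65385949 = 0.8873

Update 2:
  P(E) = 0.9500 × 0.8873 + 0.1893 × 0.1127 = 0.84293500 + 0.02133411 = 0.86426911
  P(H|E) = 0.84293500 / 0.86426911 = 0.9753

Final posterior: 0.9753


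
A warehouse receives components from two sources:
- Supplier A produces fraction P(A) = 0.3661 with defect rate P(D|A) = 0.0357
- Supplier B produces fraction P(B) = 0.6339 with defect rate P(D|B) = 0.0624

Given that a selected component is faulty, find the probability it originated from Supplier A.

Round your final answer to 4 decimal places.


Let A = from Supplier A, D = faulty

Given:
- P(A) = 0.3661, P(B) = 0.6339
- P(D|A) = 0.0357, P(D|B) = 0.0624

Step 1: Find P(D)
P(D) = P(D|A)P(A) + P(D|B)P(B)
     = 0.0357 × 0.3661 + 0.0624 × 0.6339
     = 0.01306977 + 0.03955536
     = 0.05262513

Step 2: Apply Bayes' theorem
P(A|D) = P(D|A)P(A) / P(D)
       = 0.01306977 / 0.05262513
       = 0.2484


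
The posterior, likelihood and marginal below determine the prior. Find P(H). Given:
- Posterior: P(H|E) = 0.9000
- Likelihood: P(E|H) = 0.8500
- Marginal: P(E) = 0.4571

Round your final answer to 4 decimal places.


From Bayes' theorem: P(H|E) = P(E|H) × P(H) / P(E)

Rearranging for P(H):
P(H) = P(H|E) × P(E) / P(E|H)
     = 0.9000 × 0.4571 / 0.8500
     = 0.41139000 / 0.8500
     = 0.4840


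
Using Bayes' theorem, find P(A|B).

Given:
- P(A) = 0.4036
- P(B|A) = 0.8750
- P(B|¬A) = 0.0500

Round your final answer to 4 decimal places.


Bayes' theorem: P(A|B) = P(B|A) × P(A) / P(B)

Step 1: Calculate P(B) using law of total probability
P(B) = P(B|A)P(A) + P(B|¬A)P(¬A)
     = 0.8750 × 0.4036 + 0.0500 × 0.5964
     = 0.35315000 + 0.02982000
     = 0.38297000

Step 2: Apply Bayes' theorem
P(A|B) = P(B|A) × P(A) / P(B)
       = 0.35315000 / 0.38297000
       = 0.9221


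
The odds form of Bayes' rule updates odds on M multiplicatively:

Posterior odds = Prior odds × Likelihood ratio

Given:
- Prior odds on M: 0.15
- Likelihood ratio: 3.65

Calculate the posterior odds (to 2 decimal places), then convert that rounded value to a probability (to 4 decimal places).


Step 1: Calculate posterior odds
Posterior odds = Prior odds × LR
               = 0.15 × 3.65
               = 0.55

Step 2: Convert to probability
P(M|E) = Posterior odds / (1 + Posterior odds)
       = 0.55 / (1 + 0.55)
       = 0.55 / 1.55
       = 0.3548

The evidence increased P(M) from 0.1304 to 0.3548.


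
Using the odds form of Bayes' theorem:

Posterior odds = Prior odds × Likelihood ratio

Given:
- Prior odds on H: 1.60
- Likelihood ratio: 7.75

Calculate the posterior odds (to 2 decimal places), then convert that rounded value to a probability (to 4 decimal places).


Step 1: Calculate posterior odds
Posterior odds = Prior odds × LR
               = 1.60 × 7.75
               = 12.40

Step 2: Convert to probability
P(H|E) = Posterior odds / (1 + Posterior odds)
       = 12.40 / (1 + 12.40)
       = 12.40 / 13.40
       = 0.9254

The evidence increased P(H) from 0.6154 to 0.9254.


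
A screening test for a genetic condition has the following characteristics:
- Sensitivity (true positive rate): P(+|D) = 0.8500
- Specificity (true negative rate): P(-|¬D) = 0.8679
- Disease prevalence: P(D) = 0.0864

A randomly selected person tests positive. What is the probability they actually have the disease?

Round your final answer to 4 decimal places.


Let D = has disease, + = positive test

Given:
- P(D) = 0.0864 (prevalence)
- P(+|D) = 0.8500 (sensitivity)
- P(-|¬D) = 0.8679 (specificity)
- P(+|¬D) = 0.1321 (false positive rate = 1 - specificity)

Step 1: Find P(+)
P(+) = P(+|D)P(D) + P(+|¬D)P(¬D)
     = 0.8500 × 0.0864 + 0.1321 × 0.9136
     = 0.07344000 + 0.12068656
     = 0.19412656

Step 2: Apply Bayes' theorem for P(D|+)
P(D|+) = P(+|D)P(D) / P(+)
       = 0.07344000 / 0.19412656
       = 0.3783


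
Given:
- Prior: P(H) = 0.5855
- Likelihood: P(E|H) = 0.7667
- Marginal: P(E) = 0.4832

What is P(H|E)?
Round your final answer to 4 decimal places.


Using Bayes' theorem:

P(H|E) = P(E|H) × P(H) / P(E)
       = 0.7667 × 0.5855 / 0.4832
       = 0.44890285 / 0.4832
       = 0.9290

The evidence strengthens our belief in H.
Prior: 0.5855 → Posterior: 0.9290


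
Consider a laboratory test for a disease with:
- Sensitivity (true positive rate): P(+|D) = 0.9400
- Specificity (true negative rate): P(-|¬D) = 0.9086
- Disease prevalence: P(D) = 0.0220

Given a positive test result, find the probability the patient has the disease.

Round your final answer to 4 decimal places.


Let D = has disease, + = positive test

Given:
- P(D) = 0.0220 (prevalence)
- P(+|D) = 0.9400 (sensitivity)
- P(-|¬D) = 0.9086 (specificity)
- P(+|¬D) = 0.0914 (false positive rate = 1 - specificity)

Step 1: Find P(+)
P(+) = P(+|D)P(D) + P(+|¬D)P(¬D)
     = 0.9400 × 0.0220 + 0.0914 × 0.9780
     = 0.02068000 + 0.08938920
     = 0.11006920

Step 2: Apply Bayes' theorem for P(D|+)
P(D|+) = P(+|D)P(D) / P(+)
       = 0.02068000 / 0.11006920
       = 0.1879


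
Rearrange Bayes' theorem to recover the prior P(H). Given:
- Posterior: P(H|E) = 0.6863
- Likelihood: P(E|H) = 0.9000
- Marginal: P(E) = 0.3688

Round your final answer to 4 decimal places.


From Bayes' theorem: P(H|E) = P(E|H) × P(H) / P(E)

Rearranging for P(H):
P(H) = P(H|E) × P(E) / P(E|H)
     = 0.6863 × 0.3688 / 0.9000
     = 0.25310744 / 0.9000
     = 0.2812


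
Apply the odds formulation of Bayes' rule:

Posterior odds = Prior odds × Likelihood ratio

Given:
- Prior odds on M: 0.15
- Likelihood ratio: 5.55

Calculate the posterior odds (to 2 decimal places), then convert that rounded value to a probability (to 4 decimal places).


Step 1: Calculate posterior odds
Posterior odds = Prior odds × LR
               = 0.15 × 5.55
               = 0.83

Step 2: Convert to probability
P(M|E) = Posterior odds / (1 + Posterior odds)
       = 0.83 / (1 + 0.83)
       = 0.83 / 1.83
       = 0.4536

The evidence increased P(M) from 0.1304 to 0.4536.


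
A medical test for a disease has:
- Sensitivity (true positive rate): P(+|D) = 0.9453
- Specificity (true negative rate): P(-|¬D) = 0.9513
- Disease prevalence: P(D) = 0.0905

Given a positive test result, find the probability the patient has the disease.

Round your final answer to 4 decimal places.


Let D = has disease, + = positive test

Given:
- P(D) = 0.0905 (prevalence)
- P(+|D) = 0.9453 (sensitivity)
- P(-|¬D) = 0.9513 (specificity)
- P(+|¬D) = 0.0487 (false positive rate = 1 - specificity)

Step 1: Find P(+)
P(+) = P(+|D)P(D) + P(+|¬D)P(¬D)
     = 0.9453 × 0.0905 + 0.0487 × 0.9095
     = 0.08554965 + 0.04429265
     = 0.12984230

Step 2: Apply Bayes' theorem for P(D|+)
P(D|+) = P(+|D)P(D) / P(+)
       = 0.08554965 / 0.12984230
       = 0.6589


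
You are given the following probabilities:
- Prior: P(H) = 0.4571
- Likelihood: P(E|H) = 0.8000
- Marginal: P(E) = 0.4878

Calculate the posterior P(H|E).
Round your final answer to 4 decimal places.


Using Bayes' theorem:

P(H|E) = P(E|H) × P(H) / P(E)
       = 0.8000 × 0.4571 / 0.4878
       = 0.36568000 / 0.4878
       = 0.7497

The evidence strengthens our belief in H.
Prior: 0.4571 → Posterior: 0.7497


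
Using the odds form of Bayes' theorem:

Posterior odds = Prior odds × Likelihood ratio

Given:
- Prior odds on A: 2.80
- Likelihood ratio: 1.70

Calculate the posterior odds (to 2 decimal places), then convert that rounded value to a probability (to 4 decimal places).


Step 1: Calculate posterior odds
Posterior odds = Prior odds × LR
               = 2.80 × 1.70
               = 4.76

Step 2: Convert to probability
P(A|E) = Posterior odds / (1 + Posterior odds)
       = 4.76 / (1 + 4.76)
       = 4.76 / 5.76
       = 0.8264

The evidence increased P(A) from 0.7368 to 0.8264.


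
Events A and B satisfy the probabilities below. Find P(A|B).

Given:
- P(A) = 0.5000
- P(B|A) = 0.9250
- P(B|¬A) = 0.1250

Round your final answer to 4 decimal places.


Bayes' theorem: P(A|B) = P(B|A) × P(A) / P(B)

Step 1: Calculate P(B) using law of total probability
P(B) = P(B|A)P(A) + P(B|¬A)P(¬A)
     = 0.9250 × 0.5000 + 0.1250 × 0.5000
     = 0.46250000 + 0.06250000
     = 0.52500000

Step 2: Apply Bayes' theorem
P(A|B) = P(B|A) × P(A) / P(B)
       = 0.46250000 / 0.52500000
       = 0.8810


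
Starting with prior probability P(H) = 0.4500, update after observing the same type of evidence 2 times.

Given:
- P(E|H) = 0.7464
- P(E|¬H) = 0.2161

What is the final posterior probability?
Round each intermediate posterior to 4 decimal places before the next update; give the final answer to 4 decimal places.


Sequential Bayesian updating:

Initial prior: P(H) = 0.4500

Update 1:
  P(E) = 0.7464 × 0.4500 + 0.2161 × 0.5500 = 0.33588000 + 0.11885500 = 0.45473500
  P(H|E) = 0.33588000 / 0.45473500 = 0.7386

Update 2:
  P(E) = 0.7464 × 0.7386 + 0.2161 × 0.2614 = 0.55129104 + 0.05648854 = 0.60777958
  P(H|E) = 0.55129104 / 0.60777958 = 0.9071

Final posterior: 0.9071


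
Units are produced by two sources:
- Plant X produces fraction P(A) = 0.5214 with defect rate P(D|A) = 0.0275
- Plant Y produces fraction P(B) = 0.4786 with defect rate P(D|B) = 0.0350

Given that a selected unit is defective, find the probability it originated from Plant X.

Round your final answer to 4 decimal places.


Let A = from Plant X, D = defective

Given:
- P(A) = 0.5214, P(B) = 0.4786
- P(D|A) = 0.0275, P(D|B) = 0.0350

Step 1: Find P(D)
P(D) = P(D|A)P(A) + P(D|B)P(B)
     = 0.0275 × 0.5214 + 0.0350 × 0.4786
     = 0.01433850 + 0.01675100
     = 0.03108950

Step 2: Apply Bayes' theorem
P(A|D) = P(D|A)P(A) / P(D)
       = 0.01433850 / 0.03108950
       = 0.4612


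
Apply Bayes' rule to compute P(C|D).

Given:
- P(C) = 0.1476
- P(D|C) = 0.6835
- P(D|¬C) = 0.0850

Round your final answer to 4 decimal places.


Bayes' theorem: P(C|D) = P(D|C) × P(C) / P(D)

Step 1: Calculate P(D) using law of total probability
P(D) = P(D|C)P(C) + P(D|¬C)P(¬C)
     = 0.6835 × 0.1476 + 0.0850 × 0.8524
     = 0.10088460 + 0.07245400
     = 0.17333860

Step 2: Apply Bayes' theorem
P(C|D) = P(D|C) × P(C) / P(D)
       = 0.10088460 / 0.17333860
       = 0.5820


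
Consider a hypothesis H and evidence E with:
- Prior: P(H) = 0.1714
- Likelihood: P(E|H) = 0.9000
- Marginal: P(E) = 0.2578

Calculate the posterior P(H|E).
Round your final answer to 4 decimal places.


Using Bayes' theorem:

P(H|E) = P(E|H) × P(H) / P(E)
       = 0.9000 × 0.1714 / 0.2578
       = 0.15426000 / 0.2578
       = 0.5984

The evidence strengthens our belief in H.
Prior: 0.1714 → Posterior: 0.5984


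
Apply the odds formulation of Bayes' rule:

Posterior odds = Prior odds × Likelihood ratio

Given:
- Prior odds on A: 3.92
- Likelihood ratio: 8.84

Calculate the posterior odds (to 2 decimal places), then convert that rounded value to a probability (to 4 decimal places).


Step 1: Calculate posterior odds
Posterior odds = Prior odds × LR
               = 3.92 × 8.84
               = 34.65

Step 2: Convert to probability
P(A|E) = Posterior odds / (1 + Posterior odds)
       = 34.65 / (1 + 34.65)
       = 34.65 / 35.65
       = 0.9719

The evidence increased P(A) from 0.7967 to 0.9719.


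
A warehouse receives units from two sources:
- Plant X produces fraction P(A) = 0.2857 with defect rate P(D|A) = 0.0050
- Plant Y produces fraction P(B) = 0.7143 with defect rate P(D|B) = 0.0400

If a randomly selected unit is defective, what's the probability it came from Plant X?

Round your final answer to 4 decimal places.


Let A = from Plant X, D = defective

Given:
- P(A) = 0.2857, P(B) = 0.7143
- P(D|A) = 0.0050, P(D|B) = 0.0400

Step 1: Find P(D)
P(D) = P(D|A)P(A) + P(D|B)P(B)
     = 0.0050 × 0.2857 + 0.0400 × 0.7143
     = 0.00142850 + 0.02857200
     = 0.03000050

Step 2: Apply Bayes' theorem
P(A|D) = P(D|A)P(A) / P(D)
       = 0.00142850 / 0.03000050
       = 0.0476


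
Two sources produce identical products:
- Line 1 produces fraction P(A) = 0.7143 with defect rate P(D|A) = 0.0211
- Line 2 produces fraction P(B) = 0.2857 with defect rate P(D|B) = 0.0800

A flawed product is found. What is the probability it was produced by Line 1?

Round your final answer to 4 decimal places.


Let A = from Line 1, D = flawed

Given:
- P(A) = 0.7143, P(B) = 0.2857
- P(D|A) = 0.0211, P(D|B) = 0.0800

Step 1: Find P(D)
P(D) = P(D|A)P(A) + P(D|B)P(B)
     = 0.0211 × 0.7143 + 0.0800 × 0.2857
     = 0.01507173 + 0.02285600
     = 0.03792773

Step 2: Apply Bayes' theorem
P(A|D) = P(D|A)P(A) / P(D)
       = 0.01507173 / 0.03792773
       = 0.3974


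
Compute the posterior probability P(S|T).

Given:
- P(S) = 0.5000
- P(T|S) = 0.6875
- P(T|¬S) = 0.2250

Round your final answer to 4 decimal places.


Bayes' theorem: P(S|T) = P(T|S) × P(S) / P(T)

Step 1: Calculate P(T) using law of total probability
P(T) = P(T|S)P(S) + P(T|¬S)P(¬S)
     = 0.6875 × 0.5000 + 0.2250 × 0.5000
     = 0.34375000 + 0.11250000
     = 0.45625000

Step 2: Apply Bayes' theorem
P(S|T) = P(T|S) × P(S) / P(T)
       = 0.34375000 / 0.45625000
       = 0.7534


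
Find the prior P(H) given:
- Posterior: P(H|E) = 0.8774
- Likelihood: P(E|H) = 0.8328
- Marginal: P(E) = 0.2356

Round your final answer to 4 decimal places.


From Bayes' theorem: P(H|E) = P(E|H) × P(H) / P(E)

Rearranging for P(H):
P(H) = P(H|E) × P(E) / P(E|H)
     = 0.8774 × 0.2356 / 0.8328
     = 0.20671544 / 0.8328
     = 0.2482


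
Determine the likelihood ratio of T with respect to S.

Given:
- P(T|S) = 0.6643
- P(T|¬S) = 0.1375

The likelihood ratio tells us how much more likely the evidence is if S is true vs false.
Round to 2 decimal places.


Likelihood Ratio (LR) = P(T|S) / P(T|¬S)

LR = 0.6643 / 0.1375
   = 4.83

The evidence is 4.83 times more likely if S is true than if S is false.
Since LR > 1, the evidence supports S over ¬S.


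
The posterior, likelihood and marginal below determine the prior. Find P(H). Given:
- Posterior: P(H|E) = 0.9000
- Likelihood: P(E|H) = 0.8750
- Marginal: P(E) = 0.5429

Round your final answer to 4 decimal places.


From Bayes' theorem: P(H|E) = P(E|H) × P(H) / P(E)

Rearranging for P(H):
P(H) = P(H|E) × P(E) / P(E|H)
     = 0.9000 × 0.5429 / 0.8750
     = 0.48861000 / 0.8750
     = 0.5584


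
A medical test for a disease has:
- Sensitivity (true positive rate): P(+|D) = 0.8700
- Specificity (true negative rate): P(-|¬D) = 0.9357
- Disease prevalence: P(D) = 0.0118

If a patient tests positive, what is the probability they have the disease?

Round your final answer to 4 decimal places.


Let D = has disease, + = positive test

Given:
- P(D) = 0.0118 (prevalence)
- P(+|D) = 0.8700 (sensitivity)
- P(-|¬D) = 0.9357 (specificity)
- P(+|¬D) = 0.0643 (false positive rate = 1 - specificity)

Step 1: Find P(+)
P(+) = P(+|D)P(D) + P(+|¬D)P(¬D)
     = 0.8700 × 0.0118 + 0.0643 × 0.9882
     = 0.01026600 + 0.06354126
     = 0.07380726

Step 2: Apply Bayes' theorem for P(D|+)
P(D|+) = P(+|D)P(D) / P(+)
       = 0.01026600 / 0.07380726
       = 0.1391


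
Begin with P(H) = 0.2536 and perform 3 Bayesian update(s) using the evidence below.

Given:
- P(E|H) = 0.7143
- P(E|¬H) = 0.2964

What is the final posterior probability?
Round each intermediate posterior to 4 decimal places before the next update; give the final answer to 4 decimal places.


Sequential Bayesian updating:

Initial prior: P(H) = 0.2536

Update 1:
  P(E) = 0.7143 × 0.2536 + 0.2964 × 0.7464 = 0.18114648 + 0.22123296 = 0.40237944
  P(H|E) = 0.18114648 / 0.40237944 = 0.4502

Update 2:
  P(E) = 0.7143 × 0.4502 + 0.2964 × 0.5498 = 0.32157786 + 0.16296072 = 0.48453858
  P(H|E) = 0.32157786 / 0.48453858 = 0.6637

Update 3:
  P(E) = 0.7143 × 0.6637 + 0.2964 × 0.3363 = 0.47408091 + 0.09967932 = 0.57376023
  P(H|E) = 0.47408091 / 0.57376023 = 0.8263

Final posterior: 0.8263


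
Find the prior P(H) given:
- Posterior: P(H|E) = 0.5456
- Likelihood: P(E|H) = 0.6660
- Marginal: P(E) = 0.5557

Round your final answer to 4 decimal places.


From Bayes' theorem: P(H|E) = P(E|H) × P(H) / P(E)

Rearranging for P(H):
P(H) = P(H|E) × P(E) / P(E|H)
     = 0.5456 × 0.5557 / 0.6660
     = 0.30318992 / 0.6660
     = 0.4552


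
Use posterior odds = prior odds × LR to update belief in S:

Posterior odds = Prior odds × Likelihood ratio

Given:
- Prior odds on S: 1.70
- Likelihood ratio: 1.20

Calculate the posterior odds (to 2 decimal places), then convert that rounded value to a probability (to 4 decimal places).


Step 1: Calculate posterior odds
Posterior odds = Prior odds × LR
               = 1.70 × 1.20
               = 2.04

Step 2: Convert to probability
P(S|E) = Posterior odds / (1 + Posterior odds)
       = 2.04 / (1 + 2.04)
       = 2.04 / 3.04
       = 0.6711

The evidence increased P(S) from 0.6296 to 0.6711.


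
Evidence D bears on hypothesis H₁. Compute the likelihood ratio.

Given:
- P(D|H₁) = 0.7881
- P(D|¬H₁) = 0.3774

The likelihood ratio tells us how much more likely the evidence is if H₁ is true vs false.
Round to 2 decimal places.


Likelihood Ratio (LR) = P(D|H₁) / P(D|¬H₁)

LR = 0.7881 / 0.3774
   = 2.09

The evidence is 2.09 times more likely if H₁ is true than if H₁ is false.
LR > 1, so observing D raises the odds in favor of H₁.


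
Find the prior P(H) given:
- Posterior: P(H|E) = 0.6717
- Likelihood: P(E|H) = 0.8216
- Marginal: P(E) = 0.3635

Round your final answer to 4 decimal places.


From Bayes' theorem: P(H|E) = P(E|H) × P(H) / P(E)

Rearranging for P(H):
P(H) = P(H|E) × P(E) / P(E|H)
     = 0.6717 × 0.3635 / 0.8216
     = 0.24416295 / 0.8216
     = 0.2972


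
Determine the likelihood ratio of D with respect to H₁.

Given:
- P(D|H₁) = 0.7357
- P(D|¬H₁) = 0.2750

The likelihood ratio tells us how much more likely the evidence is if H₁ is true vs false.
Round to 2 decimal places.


Likelihood Ratio (LR) = P(D|H₁) / P(D|¬H₁)

LR = 0.7357 / 0.2750
   = 2.68

The evidence is 2.68 times more likely if H₁ is true than if H₁ is false.
Because LR exceeds 1, D is evidence for H₁.


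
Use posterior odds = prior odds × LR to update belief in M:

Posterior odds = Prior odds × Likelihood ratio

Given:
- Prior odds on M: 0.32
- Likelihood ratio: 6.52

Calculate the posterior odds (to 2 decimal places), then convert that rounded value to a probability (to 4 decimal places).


Step 1: Calculate posterior odds
Posterior odds = Prior odds × LR
               = 0.32 × 6.52
               = 2.09

Step 2: Convert to probability
P(M|E) = Posterior odds / (1 + Posterior odds)
       = 2.09 / (1 + 2.09)
       = 2.09 / 3.09
       = 0.6764

The evidence increased P(M) from 0.2424 to 0.6764.


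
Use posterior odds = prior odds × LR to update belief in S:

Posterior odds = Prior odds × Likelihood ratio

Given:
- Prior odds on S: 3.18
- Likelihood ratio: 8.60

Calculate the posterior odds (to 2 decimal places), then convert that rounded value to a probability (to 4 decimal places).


Step 1: Calculate posterior odds
Posterior odds = Prior odds × LR
               = 3.18 × 8.60
               = 27.35

Step 2: Convert to probability
P(S|E) = Posterior odds / (1 + Posterior odds)
       = 27.35 / (1 + 27.35)
       = 27.35 / 28.35
       = 0.9647

The evidence increased P(S) from 0.7608 to 0.9647.


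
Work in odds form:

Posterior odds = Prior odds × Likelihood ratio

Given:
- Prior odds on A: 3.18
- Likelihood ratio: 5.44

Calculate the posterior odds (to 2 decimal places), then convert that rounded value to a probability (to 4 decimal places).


Step 1: Calculate posterior odds
Posterior odds = Prior odds × LR
               = 3.18 × 5.44
               = 17.30

Step 2: Convert to probability
P(A|E) = Posterior odds / (1 + Posterior odds)
       = 17.30 / (1 + 17.30)
       = 17.30 / 18.30
       = 0.9454

The evidence increased P(A) from 0.7608 to 0.9454.


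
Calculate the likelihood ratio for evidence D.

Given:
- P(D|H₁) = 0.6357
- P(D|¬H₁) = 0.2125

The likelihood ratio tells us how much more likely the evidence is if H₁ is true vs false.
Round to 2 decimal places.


Likelihood Ratio (LR) = P(D|H₁) / P(D|¬H₁)

LR = 0.6357 / 0.2125
   = 2.99

The evidence is 2.99 times more likely if H₁ is true than if H₁ is false.
LR > 1, so observing D raises the odds in favor of H₁.


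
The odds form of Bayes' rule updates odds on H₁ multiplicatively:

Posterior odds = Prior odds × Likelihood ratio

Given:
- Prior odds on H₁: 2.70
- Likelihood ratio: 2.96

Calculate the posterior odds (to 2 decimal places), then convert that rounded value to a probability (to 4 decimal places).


Step 1: Calculate posterior odds
Posterior odds = Prior odds × LR
               = 2.70 × 2.96
               = 7.99

Step 2: Convert to probability
P(H₁|E) = Posterior odds / (1 + Posterior odds)
       = 7.99 / (1 + 7.99)
       = 7.99 / 8.99
       = 0.8888

The evidence increased P(H₁) from 0.7297 to 0.8888.


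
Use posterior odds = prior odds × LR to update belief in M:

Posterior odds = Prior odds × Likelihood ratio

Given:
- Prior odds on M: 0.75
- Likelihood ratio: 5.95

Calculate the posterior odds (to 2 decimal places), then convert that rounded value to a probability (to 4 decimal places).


Step 1: Calculate posterior odds
Posterior odds = Prior odds × LR
               = 0.75 × 5.95
               = 4.46

Step 2: Convert to probability
P(M|E) = Posterior odds / (1 + Posterior odds)
       = 4.46 / (1 + 4.46)
       = 4.46 / 5.46
       = 0.8168

The evidence increased P(M) from 0.4286 to 0.8168.


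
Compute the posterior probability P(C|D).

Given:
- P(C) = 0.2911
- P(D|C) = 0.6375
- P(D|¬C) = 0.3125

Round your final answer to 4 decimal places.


Bayes' theorem: P(C|D) = P(D|C) × P(C) / P(D)

Step 1: Calculate P(D) using law of total probability
P(D) = P(D|C)P(C) + P(D|¬C)P(¬C)
     = 0.6375 × 0.2911 + 0.3125 × 0.7089
     = 0.18557625 + 0.22153125
     = 0.40710750

Step 2: Apply Bayes' theorem
P(C|D) = P(D|C) × P(C) / P(D)
       = 0.18557625 / 0.40710750
       = 0.4558


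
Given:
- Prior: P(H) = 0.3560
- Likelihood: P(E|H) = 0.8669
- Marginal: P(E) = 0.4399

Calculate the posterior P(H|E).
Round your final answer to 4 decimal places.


Using Bayes' theorem:

P(H|E) = P(E|H) × P(H) / P(E)
       = 0.8669 × 0.3560 / 0.4399
       = 0.30861640 / 0.4399
       = 0.7016

The evidence strengthens our belief in H.
Prior: 0.3560 → Posterior: 0.7016


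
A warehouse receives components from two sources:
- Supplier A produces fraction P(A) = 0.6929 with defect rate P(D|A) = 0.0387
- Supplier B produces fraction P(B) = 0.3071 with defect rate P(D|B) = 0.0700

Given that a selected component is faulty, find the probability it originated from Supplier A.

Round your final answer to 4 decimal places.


Let A = from Supplier A, D = faulty

Given:
- P(A) = 0.6929, P(B) = 0.3071
- P(D|A) = 0.0387, P(D|B) = 0.0700

Step 1: Find P(D)
P(D) = P(D|A)P(A) + P(D|B)P(B)
     = 0.0387 × 0.6929 + 0.0700 × 0.3071
     = 0.02681523 + 0.02149700
     = 0.04831223

Step 2: Apply Bayes' theorem
P(A|D) = P(D|A)P(A) / P(D)
       = 0.02681523 / 0.04831223
       = 0.5550


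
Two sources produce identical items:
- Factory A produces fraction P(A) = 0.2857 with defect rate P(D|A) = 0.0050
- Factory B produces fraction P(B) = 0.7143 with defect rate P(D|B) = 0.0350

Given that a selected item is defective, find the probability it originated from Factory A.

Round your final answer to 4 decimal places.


Let A = from Factory A, D = defective

Given:
- P(A) = 0.2857, P(B) = 0.7143
- P(D|A) = 0.0050, P(D|B) = 0.0350

Step 1: Find P(D)
P(D) = P(D|A)P(A) + P(D|B)P(B)
     = 0.0050 × 0.2857 + 0.0350 × 0.7143
     = 0.00142850 + 0.02500050
     = 0.02642900

Step 2: Apply Bayes' theorem
P(A|D) = P(D|A)P(A) / P(D)
       = 0.00142850 / 0.02642900
       = 0.0541


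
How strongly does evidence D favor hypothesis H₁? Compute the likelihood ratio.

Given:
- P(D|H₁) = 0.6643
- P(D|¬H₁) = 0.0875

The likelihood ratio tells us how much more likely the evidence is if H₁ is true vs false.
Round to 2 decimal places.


Likelihood Ratio (LR) = P(D|H₁) / P(D|¬H₁)

LR = 0.6643 / 0.0875
   = 7.59

The evidence is 7.59 times more likely if H₁ is true than if H₁ is false.
Because LR exceeds 1, D is evidence for H₁.


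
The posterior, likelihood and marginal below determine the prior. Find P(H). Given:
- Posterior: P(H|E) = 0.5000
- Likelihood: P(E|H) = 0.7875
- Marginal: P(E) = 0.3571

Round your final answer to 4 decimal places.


From Bayes' theorem: P(H|E) = P(E|H) × P(H) / P(E)

Rearranging for P(H):
P(H) = P(H|E) × P(E) / P(E|H)
     = 0.5000 × 0.3571 / 0.7875
     = 0.17855000 / 0.7875
     = 0.2267


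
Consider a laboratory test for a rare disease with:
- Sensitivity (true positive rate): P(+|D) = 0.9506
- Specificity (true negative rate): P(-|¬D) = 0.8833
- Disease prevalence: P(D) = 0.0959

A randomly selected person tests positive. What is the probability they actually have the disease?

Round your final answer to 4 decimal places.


Let D = has disease, + = positive test

Given:
- P(D) = 0.0959 (prevalence)
- P(+|D) = 0.9506 (sensitivity)
- P(-|¬D) = 0.8833 (specificity)
- P(+|¬D) = 0.1167 (false positive rate = 1 - specificity)

Step 1: Find P(+)
P(+) = P(+|D)P(D) + P(+|¬D)P(¬D)
     = 0.9506 × 0.0959 + 0.1167 × 0.9041
     = 0.09116254 + 0.10550847
     = 0.19667101

Step 2: Apply Bayes' theorem for P(D|+)
P(D|+) = P(+|D)P(D) / P(+)
       = 0.09116254 / 0.19667101
       = 0.4635


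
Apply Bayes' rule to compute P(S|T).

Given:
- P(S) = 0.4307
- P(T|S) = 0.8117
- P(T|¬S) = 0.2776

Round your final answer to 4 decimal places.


Bayes' theorem: P(S|T) = P(T|S) × P(S) / P(T)

Step 1: Calculate P(T) using law of total probability
P(T) = P(T|S)P(S) + P(T|¬S)P(¬S)
     = 0.8117 × 0.4307 + 0.2776 × 0.5693
     = 0.34959919 + 0.15803768
     = 0.50763687

Step 2: Apply Bayes' theorem
P(S|T) = P(T|S) × P(S) / P(T)
       = 0.34959919 / 0.50763687
       = 0.6887
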